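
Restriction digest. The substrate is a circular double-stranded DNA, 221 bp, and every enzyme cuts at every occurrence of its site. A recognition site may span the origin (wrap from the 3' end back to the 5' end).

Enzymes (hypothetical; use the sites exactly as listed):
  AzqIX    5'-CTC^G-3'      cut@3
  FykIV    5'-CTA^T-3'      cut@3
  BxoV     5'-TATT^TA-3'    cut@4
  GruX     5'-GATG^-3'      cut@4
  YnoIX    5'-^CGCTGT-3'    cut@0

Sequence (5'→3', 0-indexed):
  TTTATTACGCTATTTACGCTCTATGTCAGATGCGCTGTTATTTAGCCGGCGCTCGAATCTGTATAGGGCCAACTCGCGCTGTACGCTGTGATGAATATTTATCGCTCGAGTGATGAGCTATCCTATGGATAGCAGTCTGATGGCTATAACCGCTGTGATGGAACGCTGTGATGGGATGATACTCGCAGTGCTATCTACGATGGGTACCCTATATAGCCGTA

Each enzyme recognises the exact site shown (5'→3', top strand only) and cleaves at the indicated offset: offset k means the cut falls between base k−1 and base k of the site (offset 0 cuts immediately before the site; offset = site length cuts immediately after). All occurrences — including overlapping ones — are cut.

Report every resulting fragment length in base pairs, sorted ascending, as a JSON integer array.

[1,2,3,4,4,5,5,5,6,6,7,8,8,9,9,9,9,9,10,10,10,10,10,12,12,17,21]

Site scan:
  AzqIX (CTCG, off=3): starts [51, 72, 104, 181] → cuts [54, 75, 107, 184]
  FykIV (CTAT, off=3): starts [9, 20, 117, 122, 143, 190, 208] → cuts [12, 23, 120, 125, 146, 193, 211]
  BxoV (TATTTA, off=4): starts [10, 38, 95, 219] → cuts [2, 14, 42, 99]
  GruX (GATG, off=4): starts [28, 89, 111, 138, 156, 169, 174, 198] → cuts [32, 93, 115, 142, 160, 173, 178, 202]
  YnoIX (CGCTGT, off=0): starts [32, 76, 83, 150, 163] → cuts [32, 76, 83, 150, 163]

All cut coordinates (distinct, sorted): [2, 12, 14, 23, 32, 42, 54, 75, 76, 83, 93, 99, 107, 115, 120, 125, 142, 146, 150, 160, 163, 173, 178, 184, 193, 202, 211]

Fragment lengths:
  2→12: 10 bp
  12→14: 2 bp
  14→23: 9 bp
  23→32: 9 bp
  32→42: 10 bp
  42→54: 12 bp
  54→75: 21 bp
  75→76: 1 bp
  76→83: 7 bp
  83→93: 10 bp
  93→99: 6 bp
  99→107: 8 bp
  107→115: 8 bp
  115→120: 5 bp
  120→125: 5 bp
  125→142: 17 bp
  142→146: 4 bp
  146→150: 4 bp
  150→160: 10 bp
  160→163: 3 bp
  163→173: 10 bp
  173→178: 5 bp
  178→184: 6 bp
  184→193: 9 bp
  193→202: 9 bp
  202→211: 9 bp
  211→2 (wrap): 221-211+2 = 12 bp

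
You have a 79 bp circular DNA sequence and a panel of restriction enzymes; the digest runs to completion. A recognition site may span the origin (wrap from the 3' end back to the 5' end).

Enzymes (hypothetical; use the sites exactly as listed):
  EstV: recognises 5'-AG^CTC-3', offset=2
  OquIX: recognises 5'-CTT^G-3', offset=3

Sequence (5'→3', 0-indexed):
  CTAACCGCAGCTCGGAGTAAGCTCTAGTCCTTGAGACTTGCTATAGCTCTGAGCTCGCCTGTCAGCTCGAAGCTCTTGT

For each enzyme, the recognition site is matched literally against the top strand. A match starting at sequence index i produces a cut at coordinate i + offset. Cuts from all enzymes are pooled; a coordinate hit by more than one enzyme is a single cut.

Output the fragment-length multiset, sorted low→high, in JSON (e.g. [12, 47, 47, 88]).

Site scan:
  EstV AGCTC/2: at [8, 19, 44, 51, 63, 70] ⇒ [10, 21, 46, 53, 65, 72]
  OquIX CTTG/3: at [29, 36, 74] ⇒ [32, 39, 77]

All cut coordinates (distinct, sorted): [10, 21, 32, 39, 46, 53, 65, 72, 77]

Fragments:
  10→21: 11 bp
  21→32: 11 bp
  32→39: 7 bp
  39→46: 7 bp
  46→53: 7 bp
  53→65: 12 bp
  65→72: 7 bp
  72→77: 5 bp
  77→10 (wrap): 79-77+10 = 12 bp

[5,7,7,7,7,11,11,12,12]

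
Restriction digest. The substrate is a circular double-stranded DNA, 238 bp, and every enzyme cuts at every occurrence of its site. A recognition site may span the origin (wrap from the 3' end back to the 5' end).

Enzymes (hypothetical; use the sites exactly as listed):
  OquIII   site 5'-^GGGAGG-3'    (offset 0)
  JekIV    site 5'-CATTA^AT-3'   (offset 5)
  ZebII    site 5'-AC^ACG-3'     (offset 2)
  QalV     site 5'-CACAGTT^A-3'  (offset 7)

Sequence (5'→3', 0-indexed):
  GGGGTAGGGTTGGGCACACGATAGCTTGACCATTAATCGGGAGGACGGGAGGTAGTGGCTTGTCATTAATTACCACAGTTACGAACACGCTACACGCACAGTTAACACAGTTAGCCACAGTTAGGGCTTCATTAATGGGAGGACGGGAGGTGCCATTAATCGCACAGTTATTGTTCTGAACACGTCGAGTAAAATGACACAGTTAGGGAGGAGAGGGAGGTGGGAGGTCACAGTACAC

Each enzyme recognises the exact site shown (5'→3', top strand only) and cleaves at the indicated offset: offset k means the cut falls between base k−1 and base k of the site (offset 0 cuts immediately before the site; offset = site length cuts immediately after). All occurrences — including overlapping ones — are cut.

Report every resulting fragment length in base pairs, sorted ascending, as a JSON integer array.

Site scan:
  OquIII (GGGAGG, off=0): starts [38, 46, 136, 144, 205, 214, 221] → cuts [38, 46, 136, 144, 205, 214, 221]
  JekIV (CATTAAT, off=5): starts [30, 63, 129, 153] → cuts [35, 68, 134, 158]
  ZebII (ACACG, off=2): starts [15, 84, 91, 179, 234] → cuts [17, 86, 93, 181, 236]
  QalV (CACAGTTA, off=7): starts [73, 96, 105, 115, 162, 197] → cuts [80, 103, 112, 122, 169, 204]

All cut coordinates (distinct, sorted): [17, 35, 38, 46, 68, 80, 86, 93, 103, 112, 122, 134, 136, 144, 158, 169, 181, 204, 205, 214, 221, 236]

Fragments:
  17→35: 18 bp
  35→38: 3 bp
  38→46: 8 bp
  46→68: 22 bp
  68→80: 12 bp
  80→86: 6 bp
  86→93: 7 bp
  93→103: 10 bp
  103→112: 9 bp
  112→122: 10 bp
  122→134: 12 bp
  134→136: 2 bp
  136→144: 8 bp
  144→158: 14 bp
  158→169: 11 bp
  169→181: 12 bp
  181→204: 23 bp
  204→205: 1 bp
  205→214: 9 bp
  214→221: 7 bp
  221→236: 15 bp
  236→17 (wrap): 238-236+17 = 19 bp

[1,2,3,6,7,7,8,8,9,9,10,10,11,12,12,12,14,15,18,19,22,23]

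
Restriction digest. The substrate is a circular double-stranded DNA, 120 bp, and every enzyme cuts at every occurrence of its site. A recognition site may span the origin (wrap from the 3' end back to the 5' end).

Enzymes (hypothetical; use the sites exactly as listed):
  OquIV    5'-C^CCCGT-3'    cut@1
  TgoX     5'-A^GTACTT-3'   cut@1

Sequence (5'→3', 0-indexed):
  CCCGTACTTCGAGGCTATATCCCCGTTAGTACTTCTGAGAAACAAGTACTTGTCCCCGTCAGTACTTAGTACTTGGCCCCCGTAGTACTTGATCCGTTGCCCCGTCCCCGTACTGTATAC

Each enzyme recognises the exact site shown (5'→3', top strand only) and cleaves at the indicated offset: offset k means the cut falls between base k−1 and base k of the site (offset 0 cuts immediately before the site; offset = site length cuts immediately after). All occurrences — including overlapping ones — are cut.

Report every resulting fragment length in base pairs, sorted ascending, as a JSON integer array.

[6,6,7,7,7,9,10,14,16,17,21]

Scan for sites:
  OquIV CCCCGT/1: at [20, 53, 77, 99, 105, 119] ⇒ [0, 21, 54, 78, 100, 106]
  TgoX AGTACTT/1: at [27, 44, 60, 67, 83] ⇒ [28, 45, 61, 68, 84]

All cut coordinates (distinct, sorted): [0, 21, 28, 45, 54, 61, 68, 78, 84, 100, 106]

Fragments:
  0→21: 21 bp
  21→28: 7 bp
  28→45: 17 bp
  45→54: 9 bp
  54→61: 7 bp
  61→68: 7 bp
  68→78: 10 bp
  78→84: 6 bp
  84→100: 16 bp
  100→106: 6 bp
  106→0 (wrap): 120-106+0 = 14 bp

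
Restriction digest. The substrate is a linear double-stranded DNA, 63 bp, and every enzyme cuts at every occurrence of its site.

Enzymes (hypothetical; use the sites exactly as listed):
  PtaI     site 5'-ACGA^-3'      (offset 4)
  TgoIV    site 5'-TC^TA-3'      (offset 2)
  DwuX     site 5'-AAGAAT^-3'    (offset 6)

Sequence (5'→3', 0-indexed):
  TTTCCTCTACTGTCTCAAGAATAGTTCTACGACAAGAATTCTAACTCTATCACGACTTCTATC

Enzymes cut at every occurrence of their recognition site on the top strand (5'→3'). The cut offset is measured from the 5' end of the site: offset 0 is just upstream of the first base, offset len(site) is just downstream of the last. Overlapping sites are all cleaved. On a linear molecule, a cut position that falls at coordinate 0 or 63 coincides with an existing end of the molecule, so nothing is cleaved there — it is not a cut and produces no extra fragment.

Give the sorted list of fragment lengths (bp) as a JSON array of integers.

[2,4,4,5,5,6,7,7,8,15]

Per-enzyme occurrences:
  PtaI ACGA/4: at [28, 51] ⇒ [32, 55]
  TgoIV TCTA/2: at [5, 25, 39, 45, 57] ⇒ [7, 27, 41, 47, 59]
  DwuX AAGAAT/6: at [16, 33] ⇒ [22, 39]

Pooled cuts: [7, 22, 27, 32, 39, 41, 47, 55, 59]

Fragments:
  [0,7): 7 bp
  [7,22): 15 bp
  [22,27): 5 bp
  [27,32): 5 bp
  [32,39): 7 bp
  [39,41): 2 bp
  [41,47): 6 bp
  [47,55): 8 bp
  [55,59): 4 bp
  [59,63): 4 bp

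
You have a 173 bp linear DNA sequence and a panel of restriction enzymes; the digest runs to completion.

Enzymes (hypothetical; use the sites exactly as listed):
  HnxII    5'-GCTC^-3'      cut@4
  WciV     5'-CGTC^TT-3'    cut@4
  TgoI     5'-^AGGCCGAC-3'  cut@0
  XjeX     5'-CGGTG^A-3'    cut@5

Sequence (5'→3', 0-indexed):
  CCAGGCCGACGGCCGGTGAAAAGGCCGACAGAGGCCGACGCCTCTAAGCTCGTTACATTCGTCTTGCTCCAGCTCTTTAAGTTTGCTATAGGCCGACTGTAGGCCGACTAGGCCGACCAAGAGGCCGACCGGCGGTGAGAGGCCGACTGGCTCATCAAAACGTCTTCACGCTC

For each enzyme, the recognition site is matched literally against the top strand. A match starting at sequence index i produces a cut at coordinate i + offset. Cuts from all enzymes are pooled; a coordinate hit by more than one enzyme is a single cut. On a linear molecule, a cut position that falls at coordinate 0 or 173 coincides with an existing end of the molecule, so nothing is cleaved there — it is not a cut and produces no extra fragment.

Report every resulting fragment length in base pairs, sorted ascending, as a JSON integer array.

Site scan:
  HnxII GCTC/4: at [47, 65, 71, 149, 169] ⇒ [51, 69, 75, 153] (position 173 is a terminus of the linear molecule — no cut)
  WciV CGTCTT/4: at [59, 160] ⇒ [63, 164]
  TgoI AGGCCGAC/0: at [2, 21, 31, 89, 100, 109, 121, 139] ⇒ [2, 21, 31, 89, 100, 109, 121, 139]
  XjeX CGGTGA/5: at [13, 132] ⇒ [18, 137]

All cut coordinates (distinct, sorted): [2, 18, 21, 31, 51, 63, 69, 75, 89, 100, 109, 121, 137, 139, 153, 164]

Fragments:
  [0,2): 2 bp
  [2,18): 16 bp
  [18,21): 3 bp
  [21,31): 10 bp
  [31,51): 20 bp
  [51,63): 12 bp
  [63,69): 6 bp
  [69,75): 6 bp
  [75,89): 14 bp
  [89,100): 11 bp
  [100,109): 9 bp
  [109,121): 12 bp
  [121,137): 16 bp
  [137,139): 2 bp
  [139,153): 14 bp
  [153,164): 11 bp
  [164,173): 9 bp

[2,2,3,6,6,9,9,10,11,11,12,12,14,14,16,16,20]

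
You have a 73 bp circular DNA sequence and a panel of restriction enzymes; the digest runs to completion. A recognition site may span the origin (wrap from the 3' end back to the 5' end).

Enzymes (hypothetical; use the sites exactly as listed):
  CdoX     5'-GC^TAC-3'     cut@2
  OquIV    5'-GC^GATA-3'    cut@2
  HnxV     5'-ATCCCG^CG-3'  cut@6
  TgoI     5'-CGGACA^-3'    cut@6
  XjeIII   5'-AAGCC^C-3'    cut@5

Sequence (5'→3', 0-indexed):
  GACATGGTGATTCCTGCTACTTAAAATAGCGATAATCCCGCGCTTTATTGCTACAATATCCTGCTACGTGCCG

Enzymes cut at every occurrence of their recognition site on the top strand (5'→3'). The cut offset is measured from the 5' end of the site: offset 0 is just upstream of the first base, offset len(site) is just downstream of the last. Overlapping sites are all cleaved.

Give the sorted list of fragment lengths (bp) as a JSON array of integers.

[10,11,13,13,13,13]

Site scan:
  CdoX GCTAC/2: at [15, 49, 62] ⇒ [17, 51, 64]
  OquIV GCGATA/2: at [28] ⇒ [30]
  HnxV ATCCCGCG/6: at [34] ⇒ [40]
  TgoI CGGACA/6: at [71] ⇒ [4]
  XjeIII (AAGCCC, off=5): no sites

All cut coordinates (distinct, sorted): [4, 17, 30, 40, 51, 64]

Fragments:
  4→17: 13 bp
  17→30: 13 bp
  30→40: 10 bp
  40→51: 11 bp
  51→64: 13 bp
  64→4 (wrap): 73-64+4 = 13 bp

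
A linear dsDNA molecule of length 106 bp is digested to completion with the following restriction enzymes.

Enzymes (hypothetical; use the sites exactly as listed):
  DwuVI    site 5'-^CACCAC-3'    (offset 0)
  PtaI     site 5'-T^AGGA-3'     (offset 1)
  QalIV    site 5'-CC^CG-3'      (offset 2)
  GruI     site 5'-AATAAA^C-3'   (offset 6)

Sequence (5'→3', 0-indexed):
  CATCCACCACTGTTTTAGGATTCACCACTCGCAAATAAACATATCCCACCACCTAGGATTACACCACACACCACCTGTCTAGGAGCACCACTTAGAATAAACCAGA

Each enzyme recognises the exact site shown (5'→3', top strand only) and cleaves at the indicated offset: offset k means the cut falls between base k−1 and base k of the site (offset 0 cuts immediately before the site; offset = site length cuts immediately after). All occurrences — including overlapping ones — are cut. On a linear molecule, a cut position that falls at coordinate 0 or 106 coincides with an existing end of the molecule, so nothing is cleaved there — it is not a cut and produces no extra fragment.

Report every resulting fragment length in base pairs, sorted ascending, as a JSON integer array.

Per-enzyme occurrences:
  DwuVI CACCAC/0: at [4, 22, 46, 61, 68, 85] ⇒ [4, 22, 46, 61, 68, 85]
  PtaI TAGGA/1: at [15, 53, 79] ⇒ [16, 54, 80]
  QalIV (CCCG, off=2): no sites
  GruI AATAAAC/6: at [33, 95] ⇒ [39, 101]

Pooled cuts: [4, 16, 22, 39, 46, 54, 61, 68, 80, 85, 101]

Fragments:
  [0,4): 4 bp
  [4,16): 12 bp
  [16,22): 6 bp
  [22,39): 17 bp
  [39,46): 7 bp
  [46,54): 8 bp
  [54,61): 7 bp
  [61,68): 7 bp
  [68,80): 12 bp
  [80,85): 5 bp
  [85,101): 16 bp
  [101,106): 5 bp

[4,5,5,6,7,7,7,8,12,12,16,17]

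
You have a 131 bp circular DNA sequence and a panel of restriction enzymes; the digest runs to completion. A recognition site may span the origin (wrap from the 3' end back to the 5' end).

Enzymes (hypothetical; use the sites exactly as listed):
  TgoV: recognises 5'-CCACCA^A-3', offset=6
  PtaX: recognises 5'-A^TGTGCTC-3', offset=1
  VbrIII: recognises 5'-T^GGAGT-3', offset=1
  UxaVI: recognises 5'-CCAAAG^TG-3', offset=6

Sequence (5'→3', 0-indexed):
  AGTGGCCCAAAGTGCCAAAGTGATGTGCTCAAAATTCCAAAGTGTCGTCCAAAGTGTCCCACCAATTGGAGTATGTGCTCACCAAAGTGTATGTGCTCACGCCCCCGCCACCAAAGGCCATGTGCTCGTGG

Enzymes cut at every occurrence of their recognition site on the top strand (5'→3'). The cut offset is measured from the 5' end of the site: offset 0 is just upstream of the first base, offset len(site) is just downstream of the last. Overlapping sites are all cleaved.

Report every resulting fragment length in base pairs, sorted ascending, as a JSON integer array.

[3,3,4,6,7,8,9,10,12,14,14,19,22]

Per-enzyme occurrences:
  TgoV (CCACCAA, off=6): starts [58, 107] → cuts [64, 113]
  PtaX (ATGTGCTC, off=1): starts [22, 72, 90, 119] → cuts [23, 73, 91, 120]
  VbrIII (TGGAGT, off=1): starts [66, 128] → cuts [67, 129]
  UxaVI (CCAAAGTG, off=6): starts [6, 14, 36, 48, 81] → cuts [12, 20, 42, 54, 87]

All cut coordinates (distinct, sorted): [12, 20, 23, 42, 54, 64, 67, 73, 87, 91, 113, 120, 129]

Fragment lengths:
  12→20: 8 bp
  20→23: 3 bp
  23→42: 19 bp
  42→54: 12 bp
  54→64: 10 bp
  64→67: 3 bp
  67→73: 6 bp
  73→87: 14 bp
  87→91: 4 bp
  91→113: 22 bp
  113→120: 7 bp
  120→129: 9 bp
  129→12 (wrap): 131-129+12 = 14 bp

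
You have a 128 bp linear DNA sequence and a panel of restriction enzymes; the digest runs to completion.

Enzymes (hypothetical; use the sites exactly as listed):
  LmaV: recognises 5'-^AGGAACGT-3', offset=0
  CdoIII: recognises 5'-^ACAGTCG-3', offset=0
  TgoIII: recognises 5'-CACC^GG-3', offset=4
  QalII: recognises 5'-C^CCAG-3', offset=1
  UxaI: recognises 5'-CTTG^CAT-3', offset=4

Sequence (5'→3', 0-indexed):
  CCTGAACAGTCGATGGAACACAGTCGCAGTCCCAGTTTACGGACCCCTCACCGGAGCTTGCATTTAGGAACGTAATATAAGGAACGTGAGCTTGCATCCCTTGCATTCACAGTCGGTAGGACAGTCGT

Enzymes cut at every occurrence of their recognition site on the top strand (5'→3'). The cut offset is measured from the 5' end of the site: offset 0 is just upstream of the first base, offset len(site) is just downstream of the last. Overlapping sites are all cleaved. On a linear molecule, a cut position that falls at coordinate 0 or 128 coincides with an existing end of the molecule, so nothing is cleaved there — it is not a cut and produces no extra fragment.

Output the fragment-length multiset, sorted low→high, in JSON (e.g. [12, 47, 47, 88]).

Scan for sites:
  LmaV (AGGAACGT, off=0): starts [65, 79] → cuts [65, 79]
  CdoIII (ACAGTCG, off=0): starts [5, 19, 108, 120] → cuts [5, 19, 108, 120]
  TgoIII (CACCGG, off=4): starts [48] → cuts [52]
  QalII (CCCAG, off=1): starts [30] → cuts [31]
  UxaI (CTTGCAT, off=4): starts [56, 90, 99] → cuts [60, 94, 103]

Pooled cuts: [5, 19, 31, 52, 60, 65, 79, 94, 103, 108, 120]

Fragments:
  [0,5): 5 bp
  [5,19): 14 bp
  [19,31): 12 bp
  [31,52): 21 bp
  [52,60): 8 bp
  [60,65): 5 bp
  [65,79): 14 bp
  [79,94): 15 bp
  [94,103): 9 bp
  [103,108): 5 bp
  [108,120): 12 bp
  [120,128): 8 bp

[5,5,5,8,8,9,12,12,14,14,15,21]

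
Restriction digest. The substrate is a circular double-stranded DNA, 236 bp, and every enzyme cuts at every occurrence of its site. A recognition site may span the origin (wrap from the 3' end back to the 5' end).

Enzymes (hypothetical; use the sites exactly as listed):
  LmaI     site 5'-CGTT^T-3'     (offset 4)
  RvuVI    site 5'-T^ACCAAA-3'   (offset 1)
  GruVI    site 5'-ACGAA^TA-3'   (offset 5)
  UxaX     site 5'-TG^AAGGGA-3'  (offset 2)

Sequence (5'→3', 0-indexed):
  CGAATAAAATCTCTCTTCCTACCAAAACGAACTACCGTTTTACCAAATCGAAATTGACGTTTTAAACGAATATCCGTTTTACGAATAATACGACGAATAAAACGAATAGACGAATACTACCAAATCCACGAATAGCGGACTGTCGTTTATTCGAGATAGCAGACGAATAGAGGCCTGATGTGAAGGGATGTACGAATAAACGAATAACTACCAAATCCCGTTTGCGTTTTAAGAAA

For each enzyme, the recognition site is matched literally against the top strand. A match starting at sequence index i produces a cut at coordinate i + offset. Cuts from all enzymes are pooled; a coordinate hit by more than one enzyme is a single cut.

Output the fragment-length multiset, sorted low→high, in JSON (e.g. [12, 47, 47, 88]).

[2,4,5,6,7,8,8,8,9,9,12,12,13,14,14,15,15,16,19,20,20]

Scan for sites:
  LmaI (CGTTT, off=4): starts [35, 57, 74, 143, 218, 224] → cuts [39, 61, 78, 147, 222, 228]
  RvuVI (TACCAAA, off=1): starts [19, 40, 117, 208] → cuts [20, 41, 118, 209]
  GruVI (ACGAATA, off=5): starts [65, 80, 92, 101, 109, 127, 162, 191, 199, 235] → cuts [4, 70, 85, 97, 106, 114, 132, 167, 196, 204]
  UxaX (TGAAGGGA, off=2): starts [180] → cuts [182]

Pooled cuts: [4, 20, 39, 41, 61, 70, 78, 85, 97, 106, 114, 118, 132, 147, 167, 182, 196, 204, 209, 222, 228]

Fragment lengths:
  4→20: 16 bp
  20→39: 19 bp
  39→41: 2 bp
  41→61: 20 bp
  61→70: 9 bp
  70→78: 8 bp
  78→85: 7 bp
  85→97: 12 bp
  97→106: 9 bp
  106→114: 8 bp
  114→118: 4 bp
  118→132: 14 bp
  132→147: 15 bp
  147→167: 20 bp
  167→182: 15 bp
  182→196: 14 bp
  196→204: 8 bp
  204→209: 5 bp
  209→222: 13 bp
  222→228: 6 bp
  228→4 (wrap): 236-228+4 = 12 bp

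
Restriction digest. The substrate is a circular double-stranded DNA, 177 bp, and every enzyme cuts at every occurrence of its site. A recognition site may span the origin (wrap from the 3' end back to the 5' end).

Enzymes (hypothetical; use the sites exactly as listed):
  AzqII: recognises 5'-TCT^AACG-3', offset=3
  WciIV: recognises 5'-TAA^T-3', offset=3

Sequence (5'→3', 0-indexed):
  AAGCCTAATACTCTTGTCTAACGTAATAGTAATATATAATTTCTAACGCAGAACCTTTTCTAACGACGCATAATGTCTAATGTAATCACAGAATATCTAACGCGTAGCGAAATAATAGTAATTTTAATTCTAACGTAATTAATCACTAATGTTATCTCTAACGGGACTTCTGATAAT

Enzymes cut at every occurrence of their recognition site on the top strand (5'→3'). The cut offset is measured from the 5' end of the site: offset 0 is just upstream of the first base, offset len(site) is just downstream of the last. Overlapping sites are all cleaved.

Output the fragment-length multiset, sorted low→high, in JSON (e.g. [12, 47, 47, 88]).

Scan for sites:
  AzqII (TCTAACG, off=3): starts [16, 41, 58, 95, 128, 156] → cuts [19, 44, 61, 98, 131, 159]
  WciIV (TAAT, off=3): starts [5, 23, 29, 36, 70, 77, 82, 112, 118, 124, 135, 139, 146, 173] → cuts [8, 26, 32, 39, 73, 80, 85, 115, 121, 127, 138, 142, 149, 176]

Pooled cuts: [8, 19, 26, 32, 39, 44, 61, 73, 80, 85, 98, 115, 121, 127, 131, 138, 142, 149, 159, 176]

Fragments:
  8→19: 11 bp
  19→26: 7 bp
  26→32: 6 bp
  32→39: 7 bp
  39→44: 5 bp
  44→61: 17 bp
  61→73: 12 bp
  73→80: 7 bp
  80→85: 5 bp
  85→98: 13 bp
  98→115: 17 bp
  115→121: 6 bp
  121→127: 6 bp
  127→131: 4 bp
  131→138: 7 bp
  138→142: 4 bp
  142→149: 7 bp
  149→159: 10 bp
  159→176: 17 bp
  176→8 (wrap): 177-176+8 = 9 bp

[4,4,5,5,6,6,6,7,7,7,7,7,9,10,11,12,13,17,17,17]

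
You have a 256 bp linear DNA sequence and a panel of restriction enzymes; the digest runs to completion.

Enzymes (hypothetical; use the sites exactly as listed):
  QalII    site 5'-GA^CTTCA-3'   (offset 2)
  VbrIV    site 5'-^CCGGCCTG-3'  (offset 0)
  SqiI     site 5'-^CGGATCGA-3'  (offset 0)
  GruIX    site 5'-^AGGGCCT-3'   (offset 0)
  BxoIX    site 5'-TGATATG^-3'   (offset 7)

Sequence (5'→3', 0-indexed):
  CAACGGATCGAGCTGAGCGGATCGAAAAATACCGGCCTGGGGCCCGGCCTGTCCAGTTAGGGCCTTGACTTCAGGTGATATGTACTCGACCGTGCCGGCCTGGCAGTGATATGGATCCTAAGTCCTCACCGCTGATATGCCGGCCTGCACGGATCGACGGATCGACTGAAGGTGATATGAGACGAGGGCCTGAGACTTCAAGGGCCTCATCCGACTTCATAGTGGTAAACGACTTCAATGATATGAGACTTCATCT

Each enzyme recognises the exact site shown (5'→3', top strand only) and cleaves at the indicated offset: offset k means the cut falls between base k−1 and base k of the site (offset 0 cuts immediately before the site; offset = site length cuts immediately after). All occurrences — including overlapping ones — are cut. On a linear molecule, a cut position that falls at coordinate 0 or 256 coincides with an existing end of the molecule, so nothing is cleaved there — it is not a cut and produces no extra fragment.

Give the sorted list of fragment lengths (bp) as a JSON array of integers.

[3,3,5,5,8,8,10,10,11,12,12,13,14,14,14,14,15,18,19,22,26]

Scan for sites:
  QalII (GACTTCA, off=2): starts [66, 193, 212, 230, 246] → cuts [68, 195, 214, 232, 248]
  VbrIV (CCGGCCTG, off=0): starts [31, 43, 94, 139] → cuts [31, 43, 94, 139]
  SqiI (CGGATCGA, off=0): starts [3, 17, 149, 157] → cuts [3, 17, 149, 157]
  GruIX (AGGGCCT, off=0): starts [58, 184, 200] → cuts [58, 184, 200]
  BxoIX (TGATATG, off=7): starts [75, 106, 132, 172, 238] → cuts [82, 113, 139, 179, 245]

Pooled cuts: [3, 17, 31, 43, 58, 68, 82, 94, 113, 139, 149, 157, 179, 184, 195, 200, 214, 232, 245, 248]

Fragment lengths:
  [0,3): 3 bp
  [3,17): 14 bp
  [17,31): 14 bp
  [31,43): 12 bp
  [43,58): 15 bp
  [58,68): 10 bp
  [68,82): 14 bp
  [82,94): 12 bp
  [94,113): 19 bp
  [113,139): 26 bp
  [139,149): 10 bp
  [149,157): 8 bp
  [157,179): 22 bp
  [179,184): 5 bp
  [184,195): 11 bp
  [195,200): 5 bp
  [200,214): 14 bp
  [214,232): 18 bp
  [232,245): 13 bp
  [245,248): 3 bp
  [248,256): 8 bp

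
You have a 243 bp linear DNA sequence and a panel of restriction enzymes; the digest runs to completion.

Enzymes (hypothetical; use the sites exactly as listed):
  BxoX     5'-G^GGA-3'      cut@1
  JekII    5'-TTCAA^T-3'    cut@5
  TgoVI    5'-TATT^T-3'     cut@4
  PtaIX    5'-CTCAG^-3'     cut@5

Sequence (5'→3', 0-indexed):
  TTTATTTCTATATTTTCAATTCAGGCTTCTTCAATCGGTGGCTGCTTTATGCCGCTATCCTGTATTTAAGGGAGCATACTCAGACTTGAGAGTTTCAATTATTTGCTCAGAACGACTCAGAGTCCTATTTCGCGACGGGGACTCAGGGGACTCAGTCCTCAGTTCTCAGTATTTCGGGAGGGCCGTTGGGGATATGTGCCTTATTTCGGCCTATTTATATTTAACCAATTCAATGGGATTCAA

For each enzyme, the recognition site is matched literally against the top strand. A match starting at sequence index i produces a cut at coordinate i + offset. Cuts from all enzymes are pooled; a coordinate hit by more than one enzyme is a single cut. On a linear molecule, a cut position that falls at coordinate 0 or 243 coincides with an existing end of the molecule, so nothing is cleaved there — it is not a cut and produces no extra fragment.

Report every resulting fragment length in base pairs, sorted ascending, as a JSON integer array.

Site scan:
  BxoX (GGGA, off=1): starts [69, 137, 146, 175, 188, 234] → cuts [70, 138, 147, 176, 189, 235]
  JekII (TTCAAT, off=5): starts [14, 29, 93, 228] → cuts [19, 34, 98, 233]
  TgoVI (TATTT, off=4): starts [2, 10, 62, 99, 125, 169, 201, 211, 217] → cuts [6, 14, 66, 103, 129, 173, 205, 215, 221]
  PtaIX (CTCAG, off=5): starts [78, 105, 115, 141, 150, 157, 164] → cuts [83, 110, 120, 146, 155, 162, 169]

Pooled cuts: [6, 14, 19, 34, 66, 70, 83, 98, 103, 110, 120, 129, 138, 146, 147, 155, 162, 169, 173, 176, 189, 205, 215, 221, 233, 235]

Fragment lengths:
  [0,6): 6 bp
  [6,14): 8 bp
  [14,19): 5 bp
  [19,34): 15 bp
  [34,66): 32 bp
  [66,70): 4 bp
  [70,83): 13 bp
  [83,98): 15 bp
  [98,103): 5 bp
  [103,110): 7 bp
  [110,120): 10 bp
  [120,129): 9 bp
  [129,138): 9 bp
  [138,146): 8 bp
  [146,147): 1 bp
  [147,155): 8 bp
  [155,162): 7 bp
  [162,169): 7 bp
  [169,173): 4 bp
  [173,176): 3 bp
  [176,189): 13 bp
  [189,205): 16 bp
  [205,215): 10 bp
  [215,221): 6 bp
  [221,233): 12 bp
  [233,235): 2 bp
  [235,243): 8 bp

[1,2,3,4,4,5,5,6,6,7,7,7,8,8,8,8,9,9,10,10,12,13,13,15,15,16,32]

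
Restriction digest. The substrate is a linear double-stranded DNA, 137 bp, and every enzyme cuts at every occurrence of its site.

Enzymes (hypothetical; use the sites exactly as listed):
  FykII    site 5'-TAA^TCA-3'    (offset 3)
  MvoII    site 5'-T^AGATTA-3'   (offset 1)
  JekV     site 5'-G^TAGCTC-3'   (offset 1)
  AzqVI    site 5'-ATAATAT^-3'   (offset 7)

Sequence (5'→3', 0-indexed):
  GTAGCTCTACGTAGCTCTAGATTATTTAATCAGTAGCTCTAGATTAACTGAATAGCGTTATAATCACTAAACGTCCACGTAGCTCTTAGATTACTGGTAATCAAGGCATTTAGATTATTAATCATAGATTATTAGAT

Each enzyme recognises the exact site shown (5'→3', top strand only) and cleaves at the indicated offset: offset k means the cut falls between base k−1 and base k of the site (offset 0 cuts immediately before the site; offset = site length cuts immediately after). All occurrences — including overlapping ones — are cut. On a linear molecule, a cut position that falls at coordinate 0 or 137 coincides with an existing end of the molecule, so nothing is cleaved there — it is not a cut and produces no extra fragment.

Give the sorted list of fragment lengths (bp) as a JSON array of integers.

[1,4,4,7,7,8,10,10,11,11,12,13,16,23]

Scan for sites:
  FykII (TAATCA, off=3): starts [26, 60, 97, 118] → cuts [29, 63, 100, 121]
  MvoII (TAGATTA, off=1): starts [17, 39, 86, 110, 124] → cuts [18, 40, 87, 111, 125]
  JekV (GTAGCTC, off=1): starts [0, 10, 32, 78] → cuts [1, 11, 33, 79]
  AzqVI (ATAATAT, off=7): no sites

Pooled cuts: [1, 11, 18, 29, 33, 40, 63, 79, 87, 100, 111, 121, 125]

Fragment lengths:
  [0,1): 1 bp
  [1,11): 10 bp
  [11,18): 7 bp
  [18,29): 11 bp
  [29,33): 4 bp
  [33,40): 7 bp
  [40,63): 23 bp
  [63,79): 16 bp
  [79,87): 8 bp
  [87,100): 13 bp
  [100,111): 11 bp
  [111,121): 10 bp
  [121,125): 4 bp
  [125,137): 12 bp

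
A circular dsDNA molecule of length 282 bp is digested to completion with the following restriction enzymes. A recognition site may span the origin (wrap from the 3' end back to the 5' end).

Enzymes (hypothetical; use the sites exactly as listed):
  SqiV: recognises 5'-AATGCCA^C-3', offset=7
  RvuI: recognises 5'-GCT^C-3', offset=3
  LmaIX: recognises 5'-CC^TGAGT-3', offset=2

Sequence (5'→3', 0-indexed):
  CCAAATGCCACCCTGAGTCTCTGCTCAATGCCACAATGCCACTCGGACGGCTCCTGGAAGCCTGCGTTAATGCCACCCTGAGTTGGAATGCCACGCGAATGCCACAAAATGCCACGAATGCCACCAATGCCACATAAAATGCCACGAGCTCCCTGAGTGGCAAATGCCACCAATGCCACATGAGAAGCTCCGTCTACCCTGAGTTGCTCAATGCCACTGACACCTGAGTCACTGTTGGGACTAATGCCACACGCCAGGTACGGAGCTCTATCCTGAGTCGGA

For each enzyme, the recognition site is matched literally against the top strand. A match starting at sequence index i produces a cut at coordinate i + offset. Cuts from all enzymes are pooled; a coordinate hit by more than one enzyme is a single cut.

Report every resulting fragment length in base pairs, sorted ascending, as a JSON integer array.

[3,3,3,6,6,8,8,8,8,9,9,9,9,10,10,11,11,11,12,12,15,16,18,19,23,25]

Per-enzyme occurrences:
  SqiV (AATGCCAC, off=7): starts [3, 26, 34, 68, 86, 97, 107, 116, 125, 137, 162, 171, 209, 242] → cuts [10, 33, 41, 75, 93, 104, 114, 123, 132, 144, 169, 178, 216, 249]
  RvuI (GCTC, off=3): starts [22, 49, 147, 186, 205, 264] → cuts [25, 52, 150, 189, 208, 267]
  LmaIX (CCTGAGT, off=2): starts [11, 76, 151, 197, 222, 271] → cuts [13, 78, 153, 199, 224, 273]

Pooled cuts: [10, 13, 25, 33, 41, 52, 75, 78, 93, 104, 114, 123, 132, 144, 150, 153, 169, 178, 189, 199, 208, 216, 224, 249, 267, 273]

Fragment lengths:
  10→13: 3 bp
  13→25: 12 bp
  25→33: 8 bp
  33→41: 8 bp
  41→52: 11 bp
  52→75: 23 bp
  75→78: 3 bp
  78→93: 15 bp
  93→104: 11 bp
  104→114: 10 bp
  114→123: 9 bp
  123→132: 9 bp
  132→144: 12 bp
  144→150: 6 bp
  150→153: 3 bp
  153→169: 16 bp
  169→178: 9 bp
  178→189: 11 bp
  189→199: 10 bp
  199→208: 9 bp
  208→216: 8 bp
  216→224: 8 bp
  224→249: 25 bp
  249→267: 18 bp
  267→273: 6 bp
  273→10 (wrap): 282-273+10 = 19 bp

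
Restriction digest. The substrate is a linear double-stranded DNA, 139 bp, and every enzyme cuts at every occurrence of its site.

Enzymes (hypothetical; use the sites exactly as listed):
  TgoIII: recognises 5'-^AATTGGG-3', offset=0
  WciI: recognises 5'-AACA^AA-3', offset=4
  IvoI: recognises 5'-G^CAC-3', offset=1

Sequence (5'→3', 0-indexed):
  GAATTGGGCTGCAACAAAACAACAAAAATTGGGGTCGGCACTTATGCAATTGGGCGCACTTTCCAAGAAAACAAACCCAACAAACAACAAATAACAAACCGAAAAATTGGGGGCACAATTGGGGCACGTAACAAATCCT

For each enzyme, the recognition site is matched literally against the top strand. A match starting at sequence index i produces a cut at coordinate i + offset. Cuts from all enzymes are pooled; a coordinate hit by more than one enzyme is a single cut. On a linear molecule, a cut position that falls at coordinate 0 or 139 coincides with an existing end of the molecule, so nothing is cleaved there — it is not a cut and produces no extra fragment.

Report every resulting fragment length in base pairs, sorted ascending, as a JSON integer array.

Scan for sites:
  TgoIII (AATTGGG, off=0): starts [1, 26, 47, 104, 116] → cuts [1, 26, 47, 104, 116]
  WciI (AACAAA, off=4): starts [12, 20, 69, 78, 85, 92, 129] → cuts [16, 24, 73, 82, 89, 96, 133]
  IvoI (GCAC, off=1): starts [37, 55, 112, 123] → cuts [38, 56, 113, 124]

Pooled cuts: [1, 16, 24, 26, 38, 47, 56, 73, 82, 89, 96, 104, 113, 116, 124, 133]

Fragments:
  [0,1): 1 bp
  [1,16): 15 bp
  [16,24): 8 bp
  [24,26): 2 bp
  [26,38): 12 bp
  [38,47): 9 bp
  [47,56): 9 bp
  [56,73): 17 bp
  [73,82): 9 bp
  [82,89): 7 bp
  [89,96): 7 bp
  [96,104): 8 bp
  [104,113): 9 bp
  [113,116): 3 bp
  [116,124): 8 bp
  [124,133): 9 bp
  [133,139): 6 bp

[1,2,3,6,7,7,8,8,8,9,9,9,9,9,12,15,17]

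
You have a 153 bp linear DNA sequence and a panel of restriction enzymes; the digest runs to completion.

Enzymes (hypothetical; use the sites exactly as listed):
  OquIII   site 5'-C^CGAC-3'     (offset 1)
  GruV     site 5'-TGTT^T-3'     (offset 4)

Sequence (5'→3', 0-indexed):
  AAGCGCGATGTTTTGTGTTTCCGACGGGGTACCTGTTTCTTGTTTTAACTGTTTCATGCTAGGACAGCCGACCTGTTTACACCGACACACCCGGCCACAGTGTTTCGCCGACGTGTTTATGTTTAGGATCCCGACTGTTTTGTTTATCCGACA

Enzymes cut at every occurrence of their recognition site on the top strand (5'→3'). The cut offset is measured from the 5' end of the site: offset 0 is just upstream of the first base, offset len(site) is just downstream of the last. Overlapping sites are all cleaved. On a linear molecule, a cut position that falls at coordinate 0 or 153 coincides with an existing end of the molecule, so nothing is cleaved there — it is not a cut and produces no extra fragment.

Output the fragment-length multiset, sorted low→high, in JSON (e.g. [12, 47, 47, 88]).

Per-enzyme occurrences:
  OquIII (CCGAC, off=1): starts [20, 67, 81, 107, 130, 147] → cuts [21, 68, 82, 108, 131, 148]
  GruV (TGTTT, off=4): starts [8, 15, 33, 40, 49, 73, 100, 113, 119, 135, 140] → cuts [12, 19, 37, 44, 53, 77, 104, 117, 123, 139, 144]

All cut coordinates (distinct, sorted): [12, 19, 21, 37, 44, 53, 68, 77, 82, 104, 108, 117, 123, 131, 139, 144, 148]

Fragment lengths:
  [0,12): 12 bp
  [12,19): 7 bp
  [19,21): 2 bp
  [21,37): 16 bp
  [37,44): 7 bp
  [44,53): 9 bp
  [53,68): 15 bp
  [68,77): 9 bp
  [77,82): 5 bp
  [82,104): 22 bp
  [104,108): 4 bp
  [108,117): 9 bp
  [117,123): 6 bp
  [123,131): 8 bp
  [131,139): 8 bp
  [139,144): 5 bp
  [144,148): 4 bp
  [148,153): 5 bp

[2,4,4,5,5,5,6,7,7,8,8,9,9,9,12,15,16,22]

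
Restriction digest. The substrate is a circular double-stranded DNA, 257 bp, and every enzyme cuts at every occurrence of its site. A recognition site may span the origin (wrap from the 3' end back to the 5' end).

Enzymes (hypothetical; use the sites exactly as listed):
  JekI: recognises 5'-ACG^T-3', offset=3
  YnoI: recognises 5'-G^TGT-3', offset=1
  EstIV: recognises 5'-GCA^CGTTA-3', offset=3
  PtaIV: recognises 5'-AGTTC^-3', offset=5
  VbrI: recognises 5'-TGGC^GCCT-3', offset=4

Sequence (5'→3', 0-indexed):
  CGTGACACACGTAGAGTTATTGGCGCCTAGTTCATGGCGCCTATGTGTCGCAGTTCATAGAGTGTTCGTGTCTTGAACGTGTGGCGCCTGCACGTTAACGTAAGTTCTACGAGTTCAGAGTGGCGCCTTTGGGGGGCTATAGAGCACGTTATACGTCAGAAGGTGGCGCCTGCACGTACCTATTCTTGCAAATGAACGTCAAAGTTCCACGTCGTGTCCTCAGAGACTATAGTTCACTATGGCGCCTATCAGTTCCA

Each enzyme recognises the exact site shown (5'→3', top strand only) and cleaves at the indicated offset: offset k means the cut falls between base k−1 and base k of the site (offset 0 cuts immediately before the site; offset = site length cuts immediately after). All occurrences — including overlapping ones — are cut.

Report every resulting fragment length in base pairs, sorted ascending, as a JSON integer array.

[2,2,3,4,4,5,6,6,6,6,7,7,7,7,8,8,9,9,9,9,9,11,11,12,12,13,21,22,22]

Site scan:
  JekI ACGT/3: at [8, 76, 91, 97, 145, 152, 173, 195, 208, 256] ⇒ [2, 11, 79, 94, 100, 148, 155, 176, 198, 211]
  YnoI GTGT/1: at [44, 61, 67, 78, 213] ⇒ [45, 62, 68, 79, 214]
  EstIV GCACGTTA/3: at [89, 143] ⇒ [92, 146]
  PtaIV AGTTC/5: at [28, 51, 102, 111, 202, 230, 250] ⇒ [33, 56, 107, 116, 207, 235, 255]
  VbrI TGGCGCCT/4: at [20, 34, 81, 120, 163, 239] ⇒ [24, 38, 85, 124, 167, 243]

All cut coordinates (distinct, sorted): [2, 11, 24, 33, 38, 45, 56, 62, 68, 79, 85, 92, 94, 100, 107, 116, 124, 146, 148, 155, 167, 176, 198, 207, 211, 214, 235, 243, 255]

Fragments:
  2→11: 9 bp
  11→24: 13 bp
  24→33: 9 bp
  33→38: 5 bp
  38→45: 7 bp
  45→56: 11 bp
  56→62: 6 bp
  62→68: 6 bp
  68→79: 11 bp
  79→85: 6 bp
  85→92: 7 bp
  92→94: 2 bp
  94→100: 6 bp
  100→107: 7 bp
  107→116: 9 bp
  116→124: 8 bp
  124→146: 22 bp
  146→148: 2 bp
  148→155: 7 bp
  155→167: 12 bp
  167→176: 9 bp
  176→198: 22 bp
  198→207: 9 bp
  207→211: 4 bp
  211→214: 3 bp
  214→235: 21 bp
  235→243: 8 bp
  243→255: 12 bp
  255→2 (wrap): 257-255+2 = 4 bp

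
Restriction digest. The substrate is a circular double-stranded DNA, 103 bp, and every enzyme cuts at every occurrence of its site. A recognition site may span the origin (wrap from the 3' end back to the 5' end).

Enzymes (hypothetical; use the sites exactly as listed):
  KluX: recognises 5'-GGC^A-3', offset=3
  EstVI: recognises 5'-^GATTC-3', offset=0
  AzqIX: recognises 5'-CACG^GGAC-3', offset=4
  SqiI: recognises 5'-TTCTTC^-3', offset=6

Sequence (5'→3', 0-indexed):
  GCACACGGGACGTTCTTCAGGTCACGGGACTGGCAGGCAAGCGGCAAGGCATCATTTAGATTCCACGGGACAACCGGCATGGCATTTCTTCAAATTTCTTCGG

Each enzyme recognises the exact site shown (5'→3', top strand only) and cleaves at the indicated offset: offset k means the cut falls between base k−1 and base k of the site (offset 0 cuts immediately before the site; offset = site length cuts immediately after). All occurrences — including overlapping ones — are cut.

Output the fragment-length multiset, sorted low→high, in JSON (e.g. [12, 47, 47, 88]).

[4,4,5,5,5,7,8,8,8,8,9,10,11,11]

Site scan:
  KluX (GGCA, off=3): starts [31, 35, 42, 47, 75, 80, 102] → cuts [2, 34, 38, 45, 50, 78, 83]
  EstVI (GATTC, off=0): starts [58] → cuts [58]
  AzqIX (CACGGGAC, off=4): starts [3, 22, 63] → cuts [7, 26, 67]
  SqiI (TTCTTC, off=6): starts [12, 85, 95] → cuts [18, 91, 101]

All cut coordinates (distinct, sorted): [2, 7, 18, 26, 34, 38, 45, 50, 58, 67, 78, 83, 91, 101]

Fragments:
  2→7: 5 bp
  7→18: 11 bp
  18→26: 8 bp
  26→34: 8 bp
  34→38: 4 bp
  38→45: 7 bp
  45→50: 5 bp
  50→58: 8 bp
  58→67: 9 bp
  67→78: 11 bp
  78→83: 5 bp
  83→91: 8 bp
  91→101: 10 bp
  101→2 (wrap): 103-101+2 = 4 bp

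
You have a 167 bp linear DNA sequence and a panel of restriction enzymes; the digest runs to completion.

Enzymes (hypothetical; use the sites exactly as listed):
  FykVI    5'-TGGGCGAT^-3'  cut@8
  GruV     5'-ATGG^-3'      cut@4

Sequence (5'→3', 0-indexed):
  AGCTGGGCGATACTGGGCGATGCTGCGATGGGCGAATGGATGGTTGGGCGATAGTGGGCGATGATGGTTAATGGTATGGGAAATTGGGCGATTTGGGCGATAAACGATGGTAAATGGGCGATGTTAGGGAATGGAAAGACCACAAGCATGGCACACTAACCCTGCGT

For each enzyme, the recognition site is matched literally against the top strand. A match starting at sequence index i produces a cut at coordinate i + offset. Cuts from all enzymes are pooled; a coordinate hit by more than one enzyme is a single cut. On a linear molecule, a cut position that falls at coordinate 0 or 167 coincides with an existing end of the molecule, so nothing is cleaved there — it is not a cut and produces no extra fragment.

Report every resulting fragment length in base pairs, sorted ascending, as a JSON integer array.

[4,5,5,5,7,7,8,9,9,9,10,10,10,11,12,13,16,17]

Scan for sites:
  FykVI TGGGCGAT/8: at [3, 13, 44, 54, 84, 93, 114] ⇒ [11, 21, 52, 62, 92, 101, 122]
  GruV ATGG/4: at [27, 35, 39, 63, 70, 75, 106, 113, 130, 147] ⇒ [31, 39, 43, 67, 74, 79, 110, 117, 134, 151]

All cut coordinates (distinct, sorted): [11, 21, 31, 39, 43, 52, 62, 67, 74, 79, 92, 101, 110, 117, 122, 134, 151]

Fragment lengths:
  [0,11): 11 bp
  [11,21): 10 bp
  [21,31): 10 bp
  [31,39): 8 bp
  [39,43): 4 bp
  [43,52): 9 bp
  [52,62): 10 bp
  [62,67): 5 bp
  [67,74): 7 bp
  [74,79): 5 bp
  [79,92): 13 bp
  [92,101): 9 bp
  [101,110): 9 bp
  [110,117): 7 bp
  [117,122): 5 bp
  [122,134): 12 bp
  [134,151): 17 bp
  [151,167): 16 bp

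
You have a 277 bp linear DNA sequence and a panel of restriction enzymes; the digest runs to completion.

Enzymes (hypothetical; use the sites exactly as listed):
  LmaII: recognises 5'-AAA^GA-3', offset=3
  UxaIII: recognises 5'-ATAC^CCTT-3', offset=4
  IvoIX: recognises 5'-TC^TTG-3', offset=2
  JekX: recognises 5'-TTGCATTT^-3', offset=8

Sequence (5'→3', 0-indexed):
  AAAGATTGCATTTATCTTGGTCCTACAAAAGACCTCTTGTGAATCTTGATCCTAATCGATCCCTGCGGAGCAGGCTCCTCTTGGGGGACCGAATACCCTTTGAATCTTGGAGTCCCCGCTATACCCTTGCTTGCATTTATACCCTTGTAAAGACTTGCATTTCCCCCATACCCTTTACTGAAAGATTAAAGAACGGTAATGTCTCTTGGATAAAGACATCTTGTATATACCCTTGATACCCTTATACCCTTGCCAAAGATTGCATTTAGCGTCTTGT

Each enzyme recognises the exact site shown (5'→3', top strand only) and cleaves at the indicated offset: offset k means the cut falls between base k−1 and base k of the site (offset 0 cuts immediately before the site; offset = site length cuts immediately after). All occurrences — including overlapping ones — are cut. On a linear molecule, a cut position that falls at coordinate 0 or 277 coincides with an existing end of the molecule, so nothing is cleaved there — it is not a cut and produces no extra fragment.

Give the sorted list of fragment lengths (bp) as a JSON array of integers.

Site scan:
  LmaII AAAGA/3: at [0, 27, 148, 180, 187, 211, 254] ⇒ [3, 30, 151, 183, 190, 214, 257]
  UxaIII ATACCCTT/4: at [92, 120, 138, 167, 226, 235, 243] ⇒ [96, 124, 142, 171, 230, 239, 247]
  IvoIX TCTTG/2: at [14, 34, 43, 78, 104, 203, 218, 271] ⇒ [16, 36, 45, 80, 106, 205, 220, 273]
  JekX TTGCATTT/8: at [5, 130, 154, 259] ⇒ [13, 138, 162, 267]

Pooled cuts: [3, 13, 16, 30, 36, 45, 80, 96, 106, 124, 138, 142, 151, 162, 171, 183, 190, 205, 214, 220, 230, 239, 247, 257, 267, 273]

Fragments:
  [0,3): 3 bp
  [3,13): 10 bp
  [13,16): 3 bp
  [16,30): 14 bp
  [30,36): 6 bp
  [36,45): 9 bp
  [45,80): 35 bp
  [80,96): 16 bp
  [96,106): 10 bp
  [106,124): 18 bp
  [124,138): 14 bp
  [138,142): 4 bp
  [142,151): 9 bp
  [151,162): 11 bp
  [162,171): 9 bp
  [171,183): 12 bp
  [183,190): 7 bp
  [190,205): 15 bp
  [205,214): 9 bp
  [214,220): 6 bp
  [220,230): 10 bp
  [230,239): 9 bp
  [239,247): 8 bp
  [247,257): 10 bp
  [257,267): 10 bp
  [267,273): 6 bp
  [273,277): 4 bp

[3,3,4,4,6,6,6,7,8,9,9,9,9,9,10,10,10,10,10,11,12,14,14,15,16,18,35]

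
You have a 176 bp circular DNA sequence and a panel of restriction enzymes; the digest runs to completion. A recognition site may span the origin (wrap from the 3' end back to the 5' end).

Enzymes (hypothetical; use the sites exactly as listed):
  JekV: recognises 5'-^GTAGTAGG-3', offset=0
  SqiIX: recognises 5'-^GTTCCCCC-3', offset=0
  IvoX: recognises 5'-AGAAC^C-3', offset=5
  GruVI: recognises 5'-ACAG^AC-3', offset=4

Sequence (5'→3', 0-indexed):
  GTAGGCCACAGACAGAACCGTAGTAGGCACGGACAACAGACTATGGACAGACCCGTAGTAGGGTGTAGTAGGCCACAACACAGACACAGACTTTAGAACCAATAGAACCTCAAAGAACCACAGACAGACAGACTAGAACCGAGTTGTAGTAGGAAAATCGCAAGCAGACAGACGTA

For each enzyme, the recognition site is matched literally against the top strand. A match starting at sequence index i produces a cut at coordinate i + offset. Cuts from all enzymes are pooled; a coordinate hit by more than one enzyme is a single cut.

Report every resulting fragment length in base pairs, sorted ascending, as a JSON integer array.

[1,2,4,4,4,5,6,6,7,8,9,10,10,10,11,14,19,20,26]

Site scan:
  JekV (GTAGTAGG, off=0): starts [19, 54, 64, 145, 173] → cuts [19, 54, 64, 145, 173]
  SqiIX (GTTCCCCC, off=0): no sites
  IvoX (AGAACC, off=5): starts [13, 94, 103, 113, 134] → cuts [18, 99, 108, 118, 139]
  GruVI (ACAGAC, off=4): starts [7, 35, 46, 79, 85, 119, 123, 127, 167] → cuts [11, 39, 50, 83, 89, 123, 127, 131, 171]

Pooled cuts: [11, 18, 19, 39, 50, 54, 64, 83, 89, 99, 108, 118, 123, 127, 131, 139, 145, 171, 173]

Fragment lengths:
  11→18: 7 bp
  18→19: 1 bp
  19→39: 20 bp
  39→50: 11 bp
  50→54: 4 bp
  54→64: 10 bp
  64→83: 19 bp
  83→89: 6 bp
  89→99: 10 bp
  99→108: 9 bp
  108→118: 10 bp
  118→123: 5 bp
  123→127: 4 bp
  127→131: 4 bp
  131→139: 8 bp
  139→145: 6 bp
  145→171: 26 bp
  171→173: 2 bp
  173→11 (wrap): 176-173+11 = 14 bp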